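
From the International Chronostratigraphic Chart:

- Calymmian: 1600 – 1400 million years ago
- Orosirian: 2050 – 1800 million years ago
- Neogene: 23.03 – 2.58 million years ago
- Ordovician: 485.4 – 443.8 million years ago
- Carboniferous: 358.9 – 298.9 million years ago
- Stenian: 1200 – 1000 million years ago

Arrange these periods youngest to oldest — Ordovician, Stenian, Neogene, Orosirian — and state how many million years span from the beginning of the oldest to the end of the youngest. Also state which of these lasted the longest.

Neogene → Ordovician → Stenian → Orosirian; total span 2047.42 Myr; longest is Orosirian

Start ages (Ma): Orosirian 2050, Stenian 1200, Ordovician 485.4, Neogene 23.03.
Ordered youngest to oldest: Neogene, Ordovician, Stenian, Orosirian.
Span = 2050 − 2.58 = 2047.42 Myr.
Durations: Neogene 20.45, Stenian 200, Orosirian 250, Ordovician 41.6 → longest is Orosirian (250 Myr).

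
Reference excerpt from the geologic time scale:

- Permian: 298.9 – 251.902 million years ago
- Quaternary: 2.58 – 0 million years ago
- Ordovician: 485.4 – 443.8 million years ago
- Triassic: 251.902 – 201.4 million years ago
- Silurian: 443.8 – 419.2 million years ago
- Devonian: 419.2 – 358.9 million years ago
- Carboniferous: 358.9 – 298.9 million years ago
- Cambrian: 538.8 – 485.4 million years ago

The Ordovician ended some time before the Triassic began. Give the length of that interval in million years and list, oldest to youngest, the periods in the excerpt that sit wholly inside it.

The Ordovician closes at 443.8 Ma and the Triassic opens at 251.902 Ma, so the interval is 443.8 − 251.902 = 191.898 Myr.
A period fits inside if it starts at or after 443.8 Ma and ends at or before 251.902 Ma; oldest first that gives Silurian, Devonian, Carboniferous, Permian.

191.898 million years; Silurian, Devonian, Carboniferous, Permian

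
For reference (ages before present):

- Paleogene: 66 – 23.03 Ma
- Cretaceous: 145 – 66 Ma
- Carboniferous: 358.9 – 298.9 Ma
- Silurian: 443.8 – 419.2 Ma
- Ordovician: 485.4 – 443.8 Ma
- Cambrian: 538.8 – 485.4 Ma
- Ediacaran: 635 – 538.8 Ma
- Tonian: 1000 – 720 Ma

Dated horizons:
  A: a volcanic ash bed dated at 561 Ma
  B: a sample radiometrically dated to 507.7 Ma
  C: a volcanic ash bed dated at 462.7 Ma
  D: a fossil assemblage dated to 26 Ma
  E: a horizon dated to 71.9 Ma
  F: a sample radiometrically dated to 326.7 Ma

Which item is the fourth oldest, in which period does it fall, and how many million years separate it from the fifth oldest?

Larger Ma means older, so oldest first: A 561 > B 507.7 > C 462.7 > F 326.7 > E 71.9 > D 26.
Counting 4 along gives F (326.7 Ma); the excerpt puts that inside the Carboniferous, 358.9–298.9 Ma.
Next in line is E (71.9 Ma), and 326.7 − 71.9 = 254.8 Myr.

F, in the Carboniferous; 254.8 million years to E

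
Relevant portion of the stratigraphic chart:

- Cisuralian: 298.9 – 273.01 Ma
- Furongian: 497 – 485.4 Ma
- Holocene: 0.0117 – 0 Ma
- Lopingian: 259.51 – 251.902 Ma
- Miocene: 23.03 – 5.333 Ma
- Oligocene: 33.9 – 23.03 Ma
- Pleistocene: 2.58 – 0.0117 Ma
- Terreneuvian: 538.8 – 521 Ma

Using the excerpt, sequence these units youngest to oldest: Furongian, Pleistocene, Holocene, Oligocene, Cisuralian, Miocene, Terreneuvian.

Holocene, Pleistocene, Miocene, Oligocene, Cisuralian, Furongian, Terreneuvian

The oldest of these is Terreneuvian (starts 538.8 Ma) and the youngest is Holocene (ends 0 Ma).
In between, by decreasing start age: Furongian (497), Cisuralian (298.9), Oligocene (33.9), Miocene (23.03), Pleistocene (2.58).
Listing youngest first means reversing that sequence.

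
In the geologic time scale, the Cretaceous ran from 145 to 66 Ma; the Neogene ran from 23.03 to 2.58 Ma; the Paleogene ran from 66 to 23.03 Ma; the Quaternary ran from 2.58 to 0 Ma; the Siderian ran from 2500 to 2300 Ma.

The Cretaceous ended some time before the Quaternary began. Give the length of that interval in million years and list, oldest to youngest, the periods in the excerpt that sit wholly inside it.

The Cretaceous closes at 66 Ma and the Quaternary opens at 2.58 Ma, so the interval is 66 − 2.58 = 63.42 Myr.
A period fits inside if it starts at or after 66 Ma and ends at or before 2.58 Ma; oldest first that gives Paleogene, Neogene.

63.42 million years; Paleogene, Neogene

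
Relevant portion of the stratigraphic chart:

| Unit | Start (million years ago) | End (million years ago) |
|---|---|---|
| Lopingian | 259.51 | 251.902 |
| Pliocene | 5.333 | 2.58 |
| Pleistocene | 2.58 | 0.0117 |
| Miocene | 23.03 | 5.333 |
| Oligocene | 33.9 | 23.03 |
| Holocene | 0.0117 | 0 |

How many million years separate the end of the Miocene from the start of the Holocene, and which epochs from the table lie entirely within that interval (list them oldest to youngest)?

5.3213 million years; Pliocene, Pleistocene

The Miocene closes at 5.333 Ma and the Holocene opens at 0.0117 Ma, so the interval is 5.333 − 0.0117 = 5.3213 Myr.
An epoch fits inside if it starts at or after 5.333 Ma and ends at or before 0.0117 Ma; oldest first that gives Pliocene, Pleistocene.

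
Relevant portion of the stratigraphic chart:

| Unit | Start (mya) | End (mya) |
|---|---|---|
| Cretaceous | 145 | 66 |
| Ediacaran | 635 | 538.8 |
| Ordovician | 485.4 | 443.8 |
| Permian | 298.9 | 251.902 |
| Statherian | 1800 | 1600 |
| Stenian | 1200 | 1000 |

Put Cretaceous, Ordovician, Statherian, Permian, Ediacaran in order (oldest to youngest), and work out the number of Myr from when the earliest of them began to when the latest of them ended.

Statherian → Ediacaran → Ordovician → Permian → Cretaceous; total span 1734 Myr

From the excerpt: Cretaceous 145–66; Ordovician 485.4–443.8; Statherian 1800–1600; Permian 298.9–251.902; Ediacaran 635–538.8 (Ma).
Larger Ma is earlier, so the oldest is Statherian and the youngest is Cretaceous; oldest to youngest: Statherian, Ediacaran, Ordovician, Permian, Cretaceous.
Oldest start 1800 minus youngest end 66 gives 1734 Myr overall.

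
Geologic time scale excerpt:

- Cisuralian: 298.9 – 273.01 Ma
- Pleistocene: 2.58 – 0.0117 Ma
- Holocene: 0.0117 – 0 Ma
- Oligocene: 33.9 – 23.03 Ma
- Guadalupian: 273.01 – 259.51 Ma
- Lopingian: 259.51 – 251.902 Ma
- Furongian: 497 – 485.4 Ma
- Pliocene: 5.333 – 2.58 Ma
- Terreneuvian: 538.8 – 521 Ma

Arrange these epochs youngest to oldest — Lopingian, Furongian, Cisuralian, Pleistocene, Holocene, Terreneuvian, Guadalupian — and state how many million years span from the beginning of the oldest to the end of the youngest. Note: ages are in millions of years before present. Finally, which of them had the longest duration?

Start ages (Ma): Terreneuvian 538.8, Furongian 497, Cisuralian 298.9, Guadalupian 273.01, Lopingian 259.51, Pleistocene 2.58, Holocene 0.0117.
Ordered youngest to oldest: Holocene, Pleistocene, Lopingian, Guadalupian, Cisuralian, Furongian, Terreneuvian.
Span = 538.8 − 0 = 538.8 Myr.
Durations: Holocene 0.0117, Guadalupian 13.5, Lopingian 7.608, Cisuralian 25.89, Terreneuvian 17.8, Furongian 11.6, Pleistocene 2.5683 → longest is Cisuralian (25.89 Myr).

Holocene, Pleistocene, Lopingian, Guadalupian, Cisuralian, Furongian, Terreneuvian; total span 538.8 Myr; longest is Cisuralian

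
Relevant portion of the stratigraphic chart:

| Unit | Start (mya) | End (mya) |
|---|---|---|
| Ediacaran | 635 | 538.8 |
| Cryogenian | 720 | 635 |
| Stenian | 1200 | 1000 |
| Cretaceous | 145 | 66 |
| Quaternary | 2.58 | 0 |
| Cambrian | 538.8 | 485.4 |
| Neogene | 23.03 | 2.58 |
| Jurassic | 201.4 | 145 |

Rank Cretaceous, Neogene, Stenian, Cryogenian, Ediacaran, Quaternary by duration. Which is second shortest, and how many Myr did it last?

Neogene, 20.45 million years

Durations: Cretaceous 79; Neogene 20.45; Stenian 200; Cryogenian 85; Ediacaran 96.2; Quaternary 2.58 Myr.
Sorted shortest-first: Quaternary (2.58), Neogene (20.45), Cretaceous (79), Cryogenian (85), Ediacaran (96.2), Stenian (200).
The second shortest is Neogene at 20.45 Myr.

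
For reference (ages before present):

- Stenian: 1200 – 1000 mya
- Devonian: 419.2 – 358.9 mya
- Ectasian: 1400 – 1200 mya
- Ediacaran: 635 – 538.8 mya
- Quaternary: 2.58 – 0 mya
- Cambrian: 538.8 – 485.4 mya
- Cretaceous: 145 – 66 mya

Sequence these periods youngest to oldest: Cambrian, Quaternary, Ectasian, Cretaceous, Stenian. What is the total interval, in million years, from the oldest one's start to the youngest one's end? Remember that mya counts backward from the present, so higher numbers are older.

Start ages (Ma): Ectasian 1400, Stenian 1200, Cambrian 538.8, Cretaceous 145, Quaternary 2.58.
Ordered youngest to oldest: Quaternary, Cretaceous, Cambrian, Stenian, Ectasian.
Span = 1400 − 0 = 1400 Myr.

Quaternary → Cretaceous → Cambrian → Stenian → Ectasian; total span 1400 Myr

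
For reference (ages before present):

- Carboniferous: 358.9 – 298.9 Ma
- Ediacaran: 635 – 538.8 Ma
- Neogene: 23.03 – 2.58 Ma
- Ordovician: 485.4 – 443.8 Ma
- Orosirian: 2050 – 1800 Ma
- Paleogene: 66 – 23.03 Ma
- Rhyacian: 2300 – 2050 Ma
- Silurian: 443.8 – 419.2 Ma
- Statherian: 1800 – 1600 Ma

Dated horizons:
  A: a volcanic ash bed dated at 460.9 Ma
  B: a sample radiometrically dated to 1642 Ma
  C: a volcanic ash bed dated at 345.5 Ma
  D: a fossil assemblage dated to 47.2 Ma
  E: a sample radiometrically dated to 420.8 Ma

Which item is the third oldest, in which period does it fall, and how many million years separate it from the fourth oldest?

E, in the Silurian; 75.3 million years to C

Sorted oldest-first by Ma: B (1642), A (460.9), E (420.8), C (345.5), D (47.2).
The third oldest is E at 420.8 Ma, which lies in 443.8–419.2 Ma: the Silurian.
The fourth oldest is C at 345.5 Ma; separation = |420.8 − 345.5| = 75.3 Myr.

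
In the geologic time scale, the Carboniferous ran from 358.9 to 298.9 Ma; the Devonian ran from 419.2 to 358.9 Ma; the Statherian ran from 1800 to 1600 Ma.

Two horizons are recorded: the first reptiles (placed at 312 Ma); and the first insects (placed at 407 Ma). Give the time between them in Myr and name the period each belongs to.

Elapsed time: 407 − 312 = 95 Myr.
312 Ma lies within 358.9–298.9 Ma: Carboniferous.
407 Ma lies within 419.2–358.9 Ma: Devonian.

95 million years apart; the first in the Carboniferous, the second in the Devonian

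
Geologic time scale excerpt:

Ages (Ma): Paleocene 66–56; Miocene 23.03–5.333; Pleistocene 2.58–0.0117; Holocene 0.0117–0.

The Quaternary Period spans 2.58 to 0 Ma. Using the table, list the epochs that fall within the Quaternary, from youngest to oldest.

Epochs with both bounds inside 2.58–0 Ma: Holocene (0.0117–0), Pleistocene (2.58–0.0117).

Holocene, Pleistocene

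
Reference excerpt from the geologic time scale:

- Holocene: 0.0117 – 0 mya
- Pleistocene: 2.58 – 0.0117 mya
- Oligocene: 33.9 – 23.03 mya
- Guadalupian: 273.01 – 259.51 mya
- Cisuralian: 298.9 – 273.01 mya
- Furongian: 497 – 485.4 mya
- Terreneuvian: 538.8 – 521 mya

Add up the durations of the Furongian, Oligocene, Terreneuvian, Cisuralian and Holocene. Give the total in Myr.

66.1717 million years

Each duration: Furongian = 11.6; Oligocene = 10.87; Terreneuvian = 17.8; Cisuralian = 25.89; Holocene = 0.0117.
Sum: 11.6 + 10.87 + 17.8 + 25.89 + 0.0117 = 66.1717 Myr.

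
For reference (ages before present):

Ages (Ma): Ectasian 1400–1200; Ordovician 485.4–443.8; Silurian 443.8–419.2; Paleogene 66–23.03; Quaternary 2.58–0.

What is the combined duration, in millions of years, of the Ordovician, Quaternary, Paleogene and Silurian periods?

Duration is start − end for each: (485.4 − 443.8) + (2.58 − 0) + (66 − 23.03) + (443.8 − 419.2).
That is 41.6 + 2.58 + 42.97 + 24.6, which totals 111.75 million years.

111.75 million years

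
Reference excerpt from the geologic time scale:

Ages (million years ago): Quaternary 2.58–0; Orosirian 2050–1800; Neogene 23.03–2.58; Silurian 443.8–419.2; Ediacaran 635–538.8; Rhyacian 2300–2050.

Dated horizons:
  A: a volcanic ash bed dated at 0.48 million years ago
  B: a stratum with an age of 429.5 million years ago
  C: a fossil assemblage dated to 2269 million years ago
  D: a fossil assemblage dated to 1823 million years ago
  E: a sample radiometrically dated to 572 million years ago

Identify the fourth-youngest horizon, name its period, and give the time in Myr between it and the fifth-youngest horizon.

D, in the Orosirian; 446 million years to C

Sorted youngest-first by Ma: A (0.48), B (429.5), E (572), D (1823), C (2269).
The fourth youngest is D at 1823 Ma, which lies in 2050–1800 Ma: the Orosirian.
The fifth youngest is C at 2269 Ma; separation = |1823 − 2269| = 446 Myr.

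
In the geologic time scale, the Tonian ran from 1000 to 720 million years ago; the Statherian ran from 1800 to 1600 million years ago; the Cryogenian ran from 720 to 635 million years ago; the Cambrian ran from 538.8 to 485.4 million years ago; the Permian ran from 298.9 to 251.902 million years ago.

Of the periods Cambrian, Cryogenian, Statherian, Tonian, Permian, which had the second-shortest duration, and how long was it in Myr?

Durations: Cambrian 53.4; Cryogenian 85; Statherian 200; Tonian 280; Permian 46.998 Myr.
Sorted shortest-first: Permian (46.998), Cambrian (53.4), Cryogenian (85), Statherian (200), Tonian (280).
The second shortest is Cambrian at 53.4 Myr.

Cambrian, 53.4 million years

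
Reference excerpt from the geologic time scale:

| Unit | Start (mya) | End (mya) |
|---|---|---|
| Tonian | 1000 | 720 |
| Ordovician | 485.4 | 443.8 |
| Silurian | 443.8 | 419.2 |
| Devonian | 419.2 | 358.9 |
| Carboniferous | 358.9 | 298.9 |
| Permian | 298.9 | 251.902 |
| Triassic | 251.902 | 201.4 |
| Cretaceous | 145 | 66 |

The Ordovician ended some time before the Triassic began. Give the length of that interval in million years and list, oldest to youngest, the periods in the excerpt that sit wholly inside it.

191.898 million years; Silurian, Devonian, Carboniferous, Permian

End of Ordovician = 443.8 Ma; start of Triassic = 251.902 Ma.
Gap = 443.8 − 251.902 = 191.898 Myr.
Periods wholly inside 443.8–251.902 Ma: Silurian (443.8–419.2), Devonian (419.2–358.9), Carboniferous (358.9–298.9), Permian (298.9–251.902).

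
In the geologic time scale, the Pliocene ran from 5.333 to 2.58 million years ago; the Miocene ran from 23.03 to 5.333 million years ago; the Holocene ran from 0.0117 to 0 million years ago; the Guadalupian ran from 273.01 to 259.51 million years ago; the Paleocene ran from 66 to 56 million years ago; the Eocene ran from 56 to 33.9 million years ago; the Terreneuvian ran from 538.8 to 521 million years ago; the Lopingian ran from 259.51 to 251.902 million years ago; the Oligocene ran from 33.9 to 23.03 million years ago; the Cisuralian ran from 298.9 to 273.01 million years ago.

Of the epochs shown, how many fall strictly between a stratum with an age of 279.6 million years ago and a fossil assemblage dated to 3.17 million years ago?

6

279.6 Ma sits inside the Cisuralian (298.9–273.01) and 3.17 Ma inside the Pliocene (5.333–2.58); neither of those is wholly between the two dates.
The listed epochs lying completely between them are Guadalupian, Lopingian, Paleocene, Eocene, Oligocene, Miocene — 6 in all.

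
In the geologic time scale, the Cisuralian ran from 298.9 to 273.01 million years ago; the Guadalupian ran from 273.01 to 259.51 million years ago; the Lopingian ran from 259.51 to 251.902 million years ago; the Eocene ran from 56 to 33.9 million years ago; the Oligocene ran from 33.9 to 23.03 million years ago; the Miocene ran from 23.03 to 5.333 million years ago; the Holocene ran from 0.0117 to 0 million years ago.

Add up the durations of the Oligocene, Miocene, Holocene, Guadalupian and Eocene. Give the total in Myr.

64.1787 million years

Each duration: Oligocene = 10.87; Miocene = 17.697; Holocene = 0.0117; Guadalupian = 13.5; Eocene = 22.1.
Sum: 10.87 + 17.697 + 0.0117 + 13.5 + 22.1 = 64.1787 Myr.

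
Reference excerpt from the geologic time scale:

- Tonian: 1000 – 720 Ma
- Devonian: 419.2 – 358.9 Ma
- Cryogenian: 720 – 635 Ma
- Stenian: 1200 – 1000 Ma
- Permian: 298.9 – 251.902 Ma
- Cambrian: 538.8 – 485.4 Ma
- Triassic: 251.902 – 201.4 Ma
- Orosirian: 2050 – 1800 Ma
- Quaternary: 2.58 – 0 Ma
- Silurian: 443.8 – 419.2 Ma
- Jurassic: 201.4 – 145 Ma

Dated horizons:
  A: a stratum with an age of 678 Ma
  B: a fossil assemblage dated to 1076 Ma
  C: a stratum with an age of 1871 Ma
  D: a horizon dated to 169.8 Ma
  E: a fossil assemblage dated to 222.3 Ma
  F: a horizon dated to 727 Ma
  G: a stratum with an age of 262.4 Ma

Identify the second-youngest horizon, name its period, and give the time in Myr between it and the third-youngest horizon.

E, in the Triassic; 40.1 million years to G

Smaller Ma means younger, so youngest first: D 169.8 < E 222.3 < G 262.4 < A 678 < F 727 < B 1076 < C 1871.
Counting 2 along gives E (222.3 Ma); the excerpt puts that inside the Triassic, 251.902–201.4 Ma.
Next in line is G (262.4 Ma), and 262.4 − 222.3 = 40.1 Myr.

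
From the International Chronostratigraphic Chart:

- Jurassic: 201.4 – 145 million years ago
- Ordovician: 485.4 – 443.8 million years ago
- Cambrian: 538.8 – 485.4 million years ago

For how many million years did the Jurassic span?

56.4 million years

201.4 − 145 = 56.4 million years.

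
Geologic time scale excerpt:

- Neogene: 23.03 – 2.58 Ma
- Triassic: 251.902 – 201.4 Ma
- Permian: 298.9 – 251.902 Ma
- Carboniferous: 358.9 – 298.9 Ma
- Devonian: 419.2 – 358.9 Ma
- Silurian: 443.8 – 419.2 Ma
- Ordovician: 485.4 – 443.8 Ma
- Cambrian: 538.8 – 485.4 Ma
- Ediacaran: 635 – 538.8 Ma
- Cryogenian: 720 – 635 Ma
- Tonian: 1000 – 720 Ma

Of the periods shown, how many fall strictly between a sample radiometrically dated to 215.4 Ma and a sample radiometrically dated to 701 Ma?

701 Ma sits inside the Cryogenian (720–635) and 215.4 Ma inside the Triassic (251.902–201.4); neither of those is wholly between the two dates.
The listed periods lying completely between them are Ediacaran, Cambrian, Ordovician, Silurian, Devonian, Carboniferous, Permian — 7 in all.

7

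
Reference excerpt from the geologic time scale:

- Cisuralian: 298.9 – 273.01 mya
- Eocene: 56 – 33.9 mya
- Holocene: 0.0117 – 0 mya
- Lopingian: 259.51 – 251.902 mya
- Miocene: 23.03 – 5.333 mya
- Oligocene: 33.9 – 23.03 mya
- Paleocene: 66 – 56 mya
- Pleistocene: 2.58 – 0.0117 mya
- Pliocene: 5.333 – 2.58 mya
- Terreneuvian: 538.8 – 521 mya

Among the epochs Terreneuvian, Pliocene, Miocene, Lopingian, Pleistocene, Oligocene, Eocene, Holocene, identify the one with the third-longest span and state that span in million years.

Start − end for each: Terreneuvian 538.8 − 521 = 17.8; Pliocene 5.333 − 2.58 = 2.753; Miocene 23.03 − 5.333 = 17.697; Lopingian 259.51 − 251.902 = 7.608; Pleistocene 2.58 − 0.0117 = 2.5683; Oligocene 33.9 − 23.03 = 10.87; Eocene 56 − 33.9 = 22.1; Holocene 0.0117 − 0 = 0.0117.
Ranking these from longest: Eocene > Terreneuvian > Miocene > Oligocene > Lopingian > Pliocene > Pleistocene > Holocene.
Position 3 in that ranking is Miocene, which lasted 17.697 Myr.

Miocene, 17.697 million years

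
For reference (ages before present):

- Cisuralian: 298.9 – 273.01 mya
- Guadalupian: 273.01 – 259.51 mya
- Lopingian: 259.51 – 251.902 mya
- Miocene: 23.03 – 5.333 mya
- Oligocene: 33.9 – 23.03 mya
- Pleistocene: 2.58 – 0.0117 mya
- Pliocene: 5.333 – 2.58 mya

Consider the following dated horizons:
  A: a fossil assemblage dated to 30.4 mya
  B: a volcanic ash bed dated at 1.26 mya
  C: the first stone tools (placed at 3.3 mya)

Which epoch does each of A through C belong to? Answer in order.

A — Oligocene; B — Pleistocene; C — Pliocene

Match each age against the start–end ranges in the excerpt: A = 30.4 Ma → Oligocene (33.9–23.03); B = 1.26 Ma → Pleistocene (2.58–0.0117); C = 3.3 Ma → Pliocene (5.333–2.58).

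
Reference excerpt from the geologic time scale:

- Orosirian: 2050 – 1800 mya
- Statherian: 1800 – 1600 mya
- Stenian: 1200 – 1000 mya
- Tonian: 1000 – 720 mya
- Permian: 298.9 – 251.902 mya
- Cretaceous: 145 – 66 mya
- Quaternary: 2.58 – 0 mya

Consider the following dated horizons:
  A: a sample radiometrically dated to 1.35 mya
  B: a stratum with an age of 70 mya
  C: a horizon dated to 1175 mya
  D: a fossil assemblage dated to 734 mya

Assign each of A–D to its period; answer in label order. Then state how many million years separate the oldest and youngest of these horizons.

A — Quaternary; B — Cretaceous; C — Stenian; D — Tonian; span 1173.65 million years

A: 1.35 Ma lies in 2.58–0 Ma, so Quaternary.
B: 70 Ma lies in 145–66 Ma, so Cretaceous.
C: 1175 Ma lies in 1200–1000 Ma, so Stenian.
D: 734 Ma lies in 1000–720 Ma, so Tonian.
Oldest = 1175 Ma, youngest = 1.35 Ma → span 1173.65 Myr.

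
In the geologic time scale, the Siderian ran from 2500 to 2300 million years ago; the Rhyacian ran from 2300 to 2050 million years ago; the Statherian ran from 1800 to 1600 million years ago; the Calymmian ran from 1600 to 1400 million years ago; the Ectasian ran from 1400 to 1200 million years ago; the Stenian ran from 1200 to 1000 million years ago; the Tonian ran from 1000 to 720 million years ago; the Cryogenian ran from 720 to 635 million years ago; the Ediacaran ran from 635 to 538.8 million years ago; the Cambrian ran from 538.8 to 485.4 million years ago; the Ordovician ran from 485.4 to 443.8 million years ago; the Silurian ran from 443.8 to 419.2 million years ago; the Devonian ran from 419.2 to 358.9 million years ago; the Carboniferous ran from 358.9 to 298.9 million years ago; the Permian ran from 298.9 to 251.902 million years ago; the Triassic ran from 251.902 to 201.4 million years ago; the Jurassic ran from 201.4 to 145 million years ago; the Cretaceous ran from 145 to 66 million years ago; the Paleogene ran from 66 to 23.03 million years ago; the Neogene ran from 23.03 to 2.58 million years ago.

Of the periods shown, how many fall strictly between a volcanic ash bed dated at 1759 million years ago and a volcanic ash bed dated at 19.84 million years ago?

1759 Ma sits inside the Statherian (1800–1600) and 19.84 Ma inside the Neogene (23.03–2.58); neither of those is wholly between the two dates.
The listed periods lying completely between them are Calymmian, Ectasian, Stenian, Tonian, Cryogenian, Ediacaran, Cambrian, Ordovician, Silurian, Devonian, Carboniferous, Permian, Triassic, Jurassic, Cretaceous, Paleogene — 16 in all.

16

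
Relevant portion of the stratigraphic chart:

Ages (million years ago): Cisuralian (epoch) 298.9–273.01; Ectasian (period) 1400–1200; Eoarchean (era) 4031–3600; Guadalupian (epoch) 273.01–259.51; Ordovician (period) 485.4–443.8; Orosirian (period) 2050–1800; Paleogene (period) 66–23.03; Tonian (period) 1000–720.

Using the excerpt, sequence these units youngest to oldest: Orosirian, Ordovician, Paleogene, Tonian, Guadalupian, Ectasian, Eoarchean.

Paleogene → Guadalupian → Ordovician → Tonian → Ectasian → Orosirian → Eoarchean

Read off each span (Ma): Orosirian 2050–1800; Ordovician 485.4–443.8; Paleogene 66–23.03; Tonian 1000–720; Guadalupian 273.01–259.51; Ectasian 1400–1200; Eoarchean 4031–3600.
Larger Ma is older, so oldest→youngest is Eoarchean, Orosirian, Ectasian, Tonian, Ordovician, Guadalupian, Paleogene; reverse it for youngest→oldest.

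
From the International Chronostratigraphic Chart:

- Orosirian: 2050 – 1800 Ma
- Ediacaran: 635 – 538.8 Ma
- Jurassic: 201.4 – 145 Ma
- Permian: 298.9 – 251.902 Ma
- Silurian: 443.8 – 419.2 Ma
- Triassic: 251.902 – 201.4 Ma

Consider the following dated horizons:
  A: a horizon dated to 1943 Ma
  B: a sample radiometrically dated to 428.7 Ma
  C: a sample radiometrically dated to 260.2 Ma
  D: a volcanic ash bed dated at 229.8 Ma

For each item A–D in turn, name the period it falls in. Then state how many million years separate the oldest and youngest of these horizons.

Match each age against the start–end ranges in the excerpt: A = 1943 Ma → Orosirian (2050–1800); B = 428.7 Ma → Silurian (443.8–419.2); C = 260.2 Ma → Permian (298.9–251.902); D = 229.8 Ma → Triassic (251.902–201.4).
The largest age is 1943 Ma and the smallest is 229.8 Ma; their difference is 1713.2 Myr.

A — Orosirian; B — Silurian; C — Permian; D — Triassic; span 1713.2 million years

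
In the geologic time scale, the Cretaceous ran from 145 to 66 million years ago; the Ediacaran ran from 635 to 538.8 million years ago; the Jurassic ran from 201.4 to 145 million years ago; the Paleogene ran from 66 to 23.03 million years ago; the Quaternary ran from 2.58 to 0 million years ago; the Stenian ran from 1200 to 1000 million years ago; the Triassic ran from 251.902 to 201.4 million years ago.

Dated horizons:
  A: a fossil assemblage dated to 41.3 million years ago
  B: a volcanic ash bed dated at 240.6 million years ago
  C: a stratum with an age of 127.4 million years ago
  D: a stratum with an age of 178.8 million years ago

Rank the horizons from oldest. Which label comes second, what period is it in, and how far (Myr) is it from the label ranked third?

D, in the Jurassic; 51.4 million years to C

Larger Ma means older, so oldest first: B 240.6 > D 178.8 > C 127.4 > A 41.3.
Counting 2 along gives D (178.8 Ma); the excerpt puts that inside the Jurassic, 201.4–145 Ma.
Next in line is C (127.4 Ma), and 178.8 − 127.4 = 51.4 Myr.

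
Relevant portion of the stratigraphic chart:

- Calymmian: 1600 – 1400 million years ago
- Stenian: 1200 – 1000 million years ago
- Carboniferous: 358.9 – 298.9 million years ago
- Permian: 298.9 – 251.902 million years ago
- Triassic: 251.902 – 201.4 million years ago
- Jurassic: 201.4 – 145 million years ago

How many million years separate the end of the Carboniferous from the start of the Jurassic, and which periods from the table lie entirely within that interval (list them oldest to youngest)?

97.5 million years; Permian, Triassic

End of Carboniferous = 298.9 Ma; start of Jurassic = 201.4 Ma.
Gap = 298.9 − 201.4 = 97.5 Myr.
Periods wholly inside 298.9–201.4 Ma: Permian (298.9–251.902), Triassic (251.902–201.4).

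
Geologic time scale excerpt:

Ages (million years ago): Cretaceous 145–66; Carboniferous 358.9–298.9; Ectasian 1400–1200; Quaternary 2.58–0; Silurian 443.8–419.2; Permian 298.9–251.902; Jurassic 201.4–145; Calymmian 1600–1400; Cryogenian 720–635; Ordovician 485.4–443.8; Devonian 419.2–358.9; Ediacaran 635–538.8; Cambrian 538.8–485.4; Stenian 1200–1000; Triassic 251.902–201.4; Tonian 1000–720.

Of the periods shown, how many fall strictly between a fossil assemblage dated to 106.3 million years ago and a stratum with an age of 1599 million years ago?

13

1599 Ma sits inside the Calymmian (1600–1400) and 106.3 Ma inside the Cretaceous (145–66); neither of those is wholly between the two dates.
The listed periods lying completely between them are Ectasian, Stenian, Tonian, Cryogenian, Ediacaran, Cambrian, Ordovician, Silurian, Devonian, Carboniferous, Permian, Triassic, Jurassic — 13 in all.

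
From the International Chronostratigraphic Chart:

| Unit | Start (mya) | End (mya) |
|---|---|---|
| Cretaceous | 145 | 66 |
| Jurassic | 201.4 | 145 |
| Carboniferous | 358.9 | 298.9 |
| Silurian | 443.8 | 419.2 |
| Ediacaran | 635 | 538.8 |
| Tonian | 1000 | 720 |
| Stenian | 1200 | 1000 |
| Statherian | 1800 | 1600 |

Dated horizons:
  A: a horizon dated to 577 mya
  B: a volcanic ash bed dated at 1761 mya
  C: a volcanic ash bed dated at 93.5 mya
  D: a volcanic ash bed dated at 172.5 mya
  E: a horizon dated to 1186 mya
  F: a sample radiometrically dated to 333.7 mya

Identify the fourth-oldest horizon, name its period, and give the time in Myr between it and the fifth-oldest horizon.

Sorted oldest-first by Ma: B (1761), E (1186), A (577), F (333.7), D (172.5), C (93.5).
The fourth oldest is F at 333.7 Ma, which lies in 358.9–298.9 Ma: the Carboniferous.
The fifth oldest is D at 172.5 Ma; separation = |333.7 − 172.5| = 161.2 Myr.

F, in the Carboniferous; 161.2 million years to D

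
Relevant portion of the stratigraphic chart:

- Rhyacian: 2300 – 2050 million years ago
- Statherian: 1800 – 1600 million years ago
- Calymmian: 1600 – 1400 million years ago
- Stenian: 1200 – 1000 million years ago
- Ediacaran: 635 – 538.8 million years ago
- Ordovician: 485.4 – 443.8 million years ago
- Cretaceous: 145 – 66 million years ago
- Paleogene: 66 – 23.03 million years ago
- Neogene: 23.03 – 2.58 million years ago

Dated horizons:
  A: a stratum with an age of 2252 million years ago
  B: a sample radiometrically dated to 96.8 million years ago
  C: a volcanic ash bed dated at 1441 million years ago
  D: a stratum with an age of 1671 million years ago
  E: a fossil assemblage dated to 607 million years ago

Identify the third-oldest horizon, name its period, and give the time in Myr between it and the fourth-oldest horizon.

C, in the Calymmian; 834 million years to E

Larger Ma means older, so oldest first: A 2252 > D 1671 > C 1441 > E 607 > B 96.8.
Counting 3 along gives C (1441 Ma); the excerpt puts that inside the Calymmian, 1600–1400 Ma.
Next in line is E (607 Ma), and 1441 − 607 = 834 Myr.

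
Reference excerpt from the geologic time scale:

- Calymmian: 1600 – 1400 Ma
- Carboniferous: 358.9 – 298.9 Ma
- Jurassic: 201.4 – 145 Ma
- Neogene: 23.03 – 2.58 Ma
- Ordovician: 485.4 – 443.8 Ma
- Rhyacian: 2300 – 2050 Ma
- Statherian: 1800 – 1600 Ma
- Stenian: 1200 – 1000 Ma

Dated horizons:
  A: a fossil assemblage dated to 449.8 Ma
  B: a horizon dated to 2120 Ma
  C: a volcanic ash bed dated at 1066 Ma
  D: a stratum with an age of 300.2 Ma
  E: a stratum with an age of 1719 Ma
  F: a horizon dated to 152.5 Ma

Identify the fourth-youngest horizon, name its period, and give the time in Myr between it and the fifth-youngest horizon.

Sorted youngest-first by Ma: F (152.5), D (300.2), A (449.8), C (1066), E (1719), B (2120).
The fourth youngest is C at 1066 Ma, which lies in 1200–1000 Ma: the Stenian.
The fifth youngest is E at 1719 Ma; separation = |1066 − 1719| = 653 Myr.

C, in the Stenian; 653 million years to E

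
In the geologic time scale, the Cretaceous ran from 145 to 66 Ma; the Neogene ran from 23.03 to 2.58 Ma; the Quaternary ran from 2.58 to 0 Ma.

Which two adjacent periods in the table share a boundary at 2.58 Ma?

Neogene and Quaternary

The Neogene ends at 2.58 Ma and the Quaternary begins at 2.58 Ma, so they share that boundary.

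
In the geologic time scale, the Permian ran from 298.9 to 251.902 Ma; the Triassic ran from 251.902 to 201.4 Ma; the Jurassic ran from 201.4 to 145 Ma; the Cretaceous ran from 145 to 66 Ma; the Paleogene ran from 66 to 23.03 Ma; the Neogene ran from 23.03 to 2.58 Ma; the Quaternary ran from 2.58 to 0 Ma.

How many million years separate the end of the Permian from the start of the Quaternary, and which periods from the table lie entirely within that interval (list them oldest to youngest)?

249.322 million years; Triassic, Jurassic, Cretaceous, Paleogene, Neogene

The Permian closes at 251.902 Ma and the Quaternary opens at 2.58 Ma, so the interval is 251.902 − 2.58 = 249.322 Myr.
A period fits inside if it starts at or after 251.902 Ma and ends at or before 2.58 Ma; oldest first that gives Triassic, Jurassic, Cretaceous, Paleogene, Neogene.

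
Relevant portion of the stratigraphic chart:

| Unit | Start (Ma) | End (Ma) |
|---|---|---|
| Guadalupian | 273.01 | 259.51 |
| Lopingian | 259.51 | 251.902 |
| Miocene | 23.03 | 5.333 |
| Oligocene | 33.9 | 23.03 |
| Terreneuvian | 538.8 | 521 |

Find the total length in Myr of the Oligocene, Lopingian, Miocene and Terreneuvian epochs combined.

53.975 million years

Each duration: Oligocene = 10.87; Lopingian = 7.608; Miocene = 17.697; Terreneuvian = 17.8.
Sum: 10.87 + 7.608 + 17.697 + 17.8 = 53.975 Myr.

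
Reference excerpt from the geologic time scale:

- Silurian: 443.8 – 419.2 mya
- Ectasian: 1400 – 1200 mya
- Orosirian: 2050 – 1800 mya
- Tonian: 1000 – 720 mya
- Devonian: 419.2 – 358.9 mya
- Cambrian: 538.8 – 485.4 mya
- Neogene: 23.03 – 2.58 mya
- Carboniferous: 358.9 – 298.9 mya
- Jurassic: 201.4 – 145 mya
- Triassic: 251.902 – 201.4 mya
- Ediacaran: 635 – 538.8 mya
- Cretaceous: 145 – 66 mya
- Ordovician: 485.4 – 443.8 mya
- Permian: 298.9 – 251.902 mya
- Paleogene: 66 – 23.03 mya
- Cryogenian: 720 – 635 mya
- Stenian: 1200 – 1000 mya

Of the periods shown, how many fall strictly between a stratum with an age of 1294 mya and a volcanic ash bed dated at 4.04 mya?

14

The older date is 1294 Ma and the younger is 4.04 Ma.
Periods with start < 1294 and end > 4.04 Ma: Stenian (1200–1000), Tonian (1000–720), Cryogenian (720–635), Ediacaran (635–538.8), Cambrian (538.8–485.4), Ordovician (485.4–443.8), Silurian (443.8–419.2), Devonian (419.2–358.9), Carboniferous (358.9–298.9), Permian (298.9–251.902), Triassic (251.902–201.4), Jurassic (201.4–145), Cretaceous (145–66), Paleogene (66–23.03).
That is 14 complete periods.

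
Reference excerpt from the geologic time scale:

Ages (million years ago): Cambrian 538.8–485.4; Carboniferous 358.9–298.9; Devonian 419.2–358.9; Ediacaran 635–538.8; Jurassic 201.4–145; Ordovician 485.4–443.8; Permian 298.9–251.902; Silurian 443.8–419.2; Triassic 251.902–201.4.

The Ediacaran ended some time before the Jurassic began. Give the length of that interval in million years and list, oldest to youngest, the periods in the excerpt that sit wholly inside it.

End of Ediacaran = 538.8 Ma; start of Jurassic = 201.4 Ma.
Gap = 538.8 − 201.4 = 337.4 Myr.
Periods wholly inside 538.8–201.4 Ma: Cambrian (538.8–485.4), Ordovician (485.4–443.8), Silurian (443.8–419.2), Devonian (419.2–358.9), Carboniferous (358.9–298.9), Permian (298.9–251.902), Triassic (251.902–201.4).

337.4 million years; Cambrian, Ordovician, Silurian, Devonian, Carboniferous, Permian, Triassic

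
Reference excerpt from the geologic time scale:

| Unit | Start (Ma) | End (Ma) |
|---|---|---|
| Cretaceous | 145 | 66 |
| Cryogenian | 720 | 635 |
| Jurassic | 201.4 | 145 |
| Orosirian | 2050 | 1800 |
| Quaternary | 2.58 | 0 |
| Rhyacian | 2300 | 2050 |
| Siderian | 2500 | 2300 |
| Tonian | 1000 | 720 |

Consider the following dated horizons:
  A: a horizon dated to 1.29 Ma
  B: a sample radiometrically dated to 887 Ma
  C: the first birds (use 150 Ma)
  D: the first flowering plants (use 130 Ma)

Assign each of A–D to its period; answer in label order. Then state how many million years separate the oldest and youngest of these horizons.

A — Quaternary; B — Tonian; C — Jurassic; D — Cretaceous; span 885.71 million years

Match each age against the start–end ranges in the excerpt: A = 1.29 Ma → Quaternary (2.58–0); B = 887 Ma → Tonian (1000–720); C = 150 Ma → Jurassic (201.4–145); D = 130 Ma → Cretaceous (145–66).
The largest age is 887 Ma and the smallest is 1.29 Ma; their difference is 885.71 Myr.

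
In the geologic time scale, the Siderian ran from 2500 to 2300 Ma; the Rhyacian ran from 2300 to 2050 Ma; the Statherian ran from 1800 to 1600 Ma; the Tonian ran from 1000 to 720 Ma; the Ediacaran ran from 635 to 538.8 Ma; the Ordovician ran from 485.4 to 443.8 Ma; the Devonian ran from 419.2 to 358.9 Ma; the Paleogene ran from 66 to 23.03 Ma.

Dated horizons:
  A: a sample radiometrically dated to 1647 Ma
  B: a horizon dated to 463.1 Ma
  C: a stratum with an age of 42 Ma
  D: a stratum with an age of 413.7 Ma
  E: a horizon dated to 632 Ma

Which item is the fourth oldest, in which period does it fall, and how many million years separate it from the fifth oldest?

Larger Ma means older, so oldest first: A 1647 > E 632 > B 463.1 > D 413.7 > C 42.
Counting 4 along gives D (413.7 Ma); the excerpt puts that inside the Devonian, 419.2–358.9 Ma.
Next in line is C (42 Ma), and 413.7 − 42 = 371.7 Myr.

D, in the Devonian; 371.7 million years to C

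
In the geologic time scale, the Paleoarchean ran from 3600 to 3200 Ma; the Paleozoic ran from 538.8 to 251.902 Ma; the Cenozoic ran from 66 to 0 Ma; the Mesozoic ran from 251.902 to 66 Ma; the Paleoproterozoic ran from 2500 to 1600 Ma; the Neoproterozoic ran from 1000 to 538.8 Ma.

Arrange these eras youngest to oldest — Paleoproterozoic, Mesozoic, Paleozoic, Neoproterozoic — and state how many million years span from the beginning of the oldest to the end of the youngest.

Mesozoic → Paleozoic → Neoproterozoic → Paleoproterozoic; total span 2434 Myr

From the excerpt: Paleoproterozoic 2500–1600; Mesozoic 251.902–66; Paleozoic 538.8–251.902; Neoproterozoic 1000–538.8 (Ma).
Larger Ma is earlier, so the oldest is Paleoproterozoic and the youngest is Mesozoic; youngest to oldest: Mesozoic, Paleozoic, Neoproterozoic, Paleoproterozoic.
Oldest start 2500 minus youngest end 66 gives 2434 Myr overall.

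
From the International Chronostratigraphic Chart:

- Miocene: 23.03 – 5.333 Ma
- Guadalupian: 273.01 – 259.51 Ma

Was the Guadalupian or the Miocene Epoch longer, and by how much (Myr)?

Guadalupian: 273.01 − 259.51 = 13.5 Myr.
Miocene: 23.03 − 5.333 = 17.697 Myr.
Difference: 17.697 − 13.5 = 4.197 Myr, so the Miocene was longer.

Miocene, by 4.197 million years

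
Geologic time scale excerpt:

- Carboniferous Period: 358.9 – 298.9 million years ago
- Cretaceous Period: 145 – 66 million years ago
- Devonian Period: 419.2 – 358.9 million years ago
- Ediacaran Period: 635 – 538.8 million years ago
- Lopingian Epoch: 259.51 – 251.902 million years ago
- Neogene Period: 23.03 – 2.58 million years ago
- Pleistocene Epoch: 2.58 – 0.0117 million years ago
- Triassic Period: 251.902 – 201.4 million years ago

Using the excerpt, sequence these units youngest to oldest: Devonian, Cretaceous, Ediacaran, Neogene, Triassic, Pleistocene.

Pleistocene → Neogene → Cretaceous → Triassic → Devonian → Ediacaran

Sorting by start age (ascending Ma, since larger Ma = older): Pleistocene began 2.58, Neogene began 23.03, Cretaceous began 145, Triassic began 251.902, Devonian began 419.2, Ediacaran began 635.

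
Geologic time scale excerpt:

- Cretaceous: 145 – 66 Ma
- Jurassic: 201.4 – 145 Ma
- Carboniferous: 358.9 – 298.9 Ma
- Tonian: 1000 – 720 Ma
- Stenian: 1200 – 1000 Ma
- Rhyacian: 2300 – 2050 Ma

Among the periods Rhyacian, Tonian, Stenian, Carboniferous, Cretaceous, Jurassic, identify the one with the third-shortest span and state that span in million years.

Durations: Rhyacian 250; Tonian 280; Stenian 200; Carboniferous 60; Cretaceous 79; Jurassic 56.4 Myr.
Sorted shortest-first: Jurassic (56.4), Carboniferous (60), Cretaceous (79), Stenian (200), Rhyacian (250), Tonian (280).
The third shortest is Cretaceous at 79 Myr.

Cretaceous, 79 million years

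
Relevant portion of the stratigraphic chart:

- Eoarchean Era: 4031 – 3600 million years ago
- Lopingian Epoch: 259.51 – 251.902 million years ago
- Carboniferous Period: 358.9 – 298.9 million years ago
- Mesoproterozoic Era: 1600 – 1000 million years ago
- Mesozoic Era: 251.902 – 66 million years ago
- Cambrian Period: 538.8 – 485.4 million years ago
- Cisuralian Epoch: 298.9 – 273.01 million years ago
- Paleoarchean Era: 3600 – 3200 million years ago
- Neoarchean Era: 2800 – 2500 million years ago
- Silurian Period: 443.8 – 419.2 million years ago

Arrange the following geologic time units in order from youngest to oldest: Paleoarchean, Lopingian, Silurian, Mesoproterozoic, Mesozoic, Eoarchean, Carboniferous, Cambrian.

Mesozoic, Lopingian, Carboniferous, Silurian, Cambrian, Mesoproterozoic, Paleoarchean, Eoarchean

Read off each span (Ma): Paleoarchean 3600–3200; Lopingian 259.51–251.902; Silurian 443.8–419.2; Mesoproterozoic 1600–1000; Mesozoic 251.902–66; Eoarchean 4031–3600; Carboniferous 358.9–298.9; Cambrian 538.8–485.4.
Larger Ma is older, so oldest→youngest is Eoarchean, Paleoarchean, Mesoproterozoic, Cambrian, Silurian, Carboniferous, Lopingian, Mesozoic; reverse it for youngest→oldest.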